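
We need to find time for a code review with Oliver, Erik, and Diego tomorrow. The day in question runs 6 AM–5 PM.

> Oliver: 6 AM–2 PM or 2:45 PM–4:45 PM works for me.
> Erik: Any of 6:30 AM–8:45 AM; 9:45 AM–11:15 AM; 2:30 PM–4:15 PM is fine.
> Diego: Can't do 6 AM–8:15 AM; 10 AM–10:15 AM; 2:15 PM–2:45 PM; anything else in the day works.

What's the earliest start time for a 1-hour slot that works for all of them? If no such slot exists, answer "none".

Oliver free: 06:00-14:00, 14:45-16:45.
Erik free: 06:30-08:45, 09:45-11:15, 14:30-16:15.
Diego free: 08:15-10:00, 10:15-14:15, 14:45-17:00 (invert busy blocks within the working day).
Oliver ∩ Erik: 06:30-08:45, 09:45-11:15, 14:45-16:15.
Oliver ∩ Erik ∩ Diego: 08:15-08:45, 09:45-10:00, 10:15-11:15, 14:45-16:15.
The first common window of at least 60 minutes is 10:15-11:15, so the earliest start is 10:15.

10:15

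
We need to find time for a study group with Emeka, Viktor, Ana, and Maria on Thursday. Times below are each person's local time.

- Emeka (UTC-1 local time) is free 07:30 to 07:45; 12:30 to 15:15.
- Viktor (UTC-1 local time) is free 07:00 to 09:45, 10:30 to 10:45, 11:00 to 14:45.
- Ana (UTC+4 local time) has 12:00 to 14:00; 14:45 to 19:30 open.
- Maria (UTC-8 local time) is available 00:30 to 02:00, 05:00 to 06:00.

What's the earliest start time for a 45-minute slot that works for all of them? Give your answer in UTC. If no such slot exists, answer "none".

Emeka in UTC: 08:30-08:45, 13:30-16:15 (add 1h to convert from UTC-1).
Viktor in UTC: 08:00-10:45, 11:30-11:45, 12:00-15:45 (add 1h to convert from UTC-1).
Ana in UTC: 08:00-10:00, 10:45-15:30 (subtract 4h to convert from UTC+4).
Maria in UTC: 08:30-10:00, 13:00-14:00 (add 8h to convert from UTC-8).
Emeka ∩ Viktor: 08:30-08:45, 13:30-15:45.
Emeka ∩ Viktor ∩ Ana: 08:30-08:45, 13:30-15:30.
Emeka ∩ Viktor ∩ Ana ∩ Maria: 08:30-08:45, 13:30-14:00.
No common window is at least 45 minutes long.

none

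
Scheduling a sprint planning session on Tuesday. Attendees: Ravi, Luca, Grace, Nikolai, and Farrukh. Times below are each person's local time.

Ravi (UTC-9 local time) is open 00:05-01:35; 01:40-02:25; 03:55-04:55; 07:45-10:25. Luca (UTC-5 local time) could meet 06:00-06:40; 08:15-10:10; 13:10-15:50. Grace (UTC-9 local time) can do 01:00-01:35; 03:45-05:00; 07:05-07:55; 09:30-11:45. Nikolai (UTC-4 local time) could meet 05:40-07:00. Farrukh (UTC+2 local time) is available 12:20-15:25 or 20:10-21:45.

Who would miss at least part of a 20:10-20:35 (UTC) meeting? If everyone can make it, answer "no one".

Ravi in UTC: 09:05-10:35, 10:40-11:25, 12:55-13:55, 16:45-19:25 (add 9h to convert from UTC-9).
Luca in UTC: 11:00-11:40, 13:15-15:10, 18:10-20:50 (add 5h to convert from UTC-5).
Grace in UTC: 10:00-10:35, 12:45-14:00, 16:05-16:55, 18:30-20:45 (add 9h to convert from UTC-9).
Nikolai in UTC: 09:40-11:00 (add 4h to convert from UTC-4).
Farrukh in UTC: 10:20-13:25, 18:10-19:45 (subtract 2h to convert from UTC+2).
Ravi: not fully free for 20:10-20:35. Luca: free for 20:10-20:35. Grace: free for 20:10-20:35. Nikolai: not fully free for 20:10-20:35. Farrukh: not fully free for 20:10-20:35.

Farrukh, Nikolai, Ravi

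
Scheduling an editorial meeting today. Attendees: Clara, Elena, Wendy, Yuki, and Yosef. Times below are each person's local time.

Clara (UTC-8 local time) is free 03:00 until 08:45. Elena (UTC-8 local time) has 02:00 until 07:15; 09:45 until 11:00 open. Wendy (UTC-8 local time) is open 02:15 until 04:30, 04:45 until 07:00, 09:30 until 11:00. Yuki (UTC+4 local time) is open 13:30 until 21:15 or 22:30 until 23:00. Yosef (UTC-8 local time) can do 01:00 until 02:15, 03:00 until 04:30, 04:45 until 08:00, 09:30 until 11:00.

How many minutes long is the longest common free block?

Clara in UTC: 11:00-16:45 (add 8h to convert from UTC-8).
Elena in UTC: 10:00-15:15, 17:45-19:00 (add 8h to convert from UTC-8).
Wendy in UTC: 10:15-12:30, 12:45-15:00, 17:30-19:00 (add 8h to convert from UTC-8).
Yuki in UTC: 09:30-17:15, 18:30-19:00 (subtract 4h to convert from UTC+4).
Yosef in UTC: 09:00-10:15, 11:00-12:30, 12:45-16:00, 17:30-19:00 (add 8h to convert from UTC-8).
Clara ∩ Elena: 11:00-15:15.
Clara ∩ Elena ∩ Wendy: 11:00-12:30, 12:45-15:00.
Clara ∩ Elena ∩ Wendy ∩ Yuki: 11:00-12:30, 12:45-15:00.
Clara ∩ Elena ∩ Wendy ∩ Yuki ∩ Yosef: 11:00-12:30, 12:45-15:00.
The longest is 12:45-15:00 at 135 minutes.

135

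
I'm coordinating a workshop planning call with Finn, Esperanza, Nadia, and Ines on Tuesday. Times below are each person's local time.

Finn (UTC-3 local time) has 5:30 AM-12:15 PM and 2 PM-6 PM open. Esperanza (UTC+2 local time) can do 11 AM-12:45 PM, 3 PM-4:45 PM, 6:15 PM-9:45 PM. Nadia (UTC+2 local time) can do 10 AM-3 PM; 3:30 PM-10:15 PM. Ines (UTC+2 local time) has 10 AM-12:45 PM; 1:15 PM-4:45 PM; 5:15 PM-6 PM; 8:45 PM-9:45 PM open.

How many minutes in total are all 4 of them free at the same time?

240

Finn in UTC: 08:30-15:15, 17:00-21:00 (add 3h to convert from UTC-3).
Esperanza in UTC: 09:00-10:45, 13:00-14:45, 16:15-19:45 (subtract 2h to convert from UTC+2).
Nadia in UTC: 08:00-13:00, 13:30-20:15 (subtract 2h to convert from UTC+2).
Ines in UTC: 08:00-10:45, 11:15-14:45, 15:15-16:00, 18:45-19:45 (subtract 2h to convert from UTC+2).
Finn ∩ Esperanza: 09:00-10:45, 13:00-14:45, 17:00-19:45.
Finn ∩ Esperanza ∩ Nadia: 09:00-10:45, 13:30-14:45, 17:00-19:45.
Finn ∩ Esperanza ∩ Nadia ∩ Ines: 09:00-10:45, 13:30-14:45, 18:45-19:45.
Those are the intersection windows.
Summing the common windows: 105 + 75 + 60 = 240 minutes.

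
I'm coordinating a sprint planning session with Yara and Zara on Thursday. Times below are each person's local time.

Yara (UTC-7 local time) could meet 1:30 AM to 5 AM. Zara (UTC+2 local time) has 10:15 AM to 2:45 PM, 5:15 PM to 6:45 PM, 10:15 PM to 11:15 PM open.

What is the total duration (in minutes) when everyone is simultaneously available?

210

Yara in UTC: 08:30-12:00 (add 7h to convert from UTC-7).
Zara in UTC: 08:15-12:45, 15:15-16:45, 20:15-21:15 (subtract 2h to convert from UTC+2).
Yara ∩ Zara: 08:30-12:00.
Those are the intersection windows.
That's a single block of 210 minutes.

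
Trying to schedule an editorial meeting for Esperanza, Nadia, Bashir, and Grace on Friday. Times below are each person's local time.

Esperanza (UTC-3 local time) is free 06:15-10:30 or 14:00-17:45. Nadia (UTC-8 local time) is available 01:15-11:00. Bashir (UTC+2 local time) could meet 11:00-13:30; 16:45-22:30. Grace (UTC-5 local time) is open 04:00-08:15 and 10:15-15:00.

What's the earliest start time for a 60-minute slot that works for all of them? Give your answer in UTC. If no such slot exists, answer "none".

09:15

Esperanza in UTC: 09:15-13:30, 17:00-20:45 (add 3h to convert from UTC-3).
Nadia in UTC: 09:15-19:00 (add 8h to convert from UTC-8).
Bashir in UTC: 09:00-11:30, 14:45-20:30 (subtract 2h to convert from UTC+2).
Grace in UTC: 09:00-13:15, 15:15-20:00 (add 5h to convert from UTC-5).
Esperanza ∩ Nadia: 09:15-13:30, 17:00-19:00.
Esperanza ∩ Nadia ∩ Bashir: 09:15-11:30, 17:00-19:00.
Esperanza ∩ Nadia ∩ Bashir ∩ Grace: 09:15-11:30, 17:00-19:00.
Those are the intersection windows.
The first common window of at least 60 minutes is 09:15-11:30, so the earliest start is 09:15.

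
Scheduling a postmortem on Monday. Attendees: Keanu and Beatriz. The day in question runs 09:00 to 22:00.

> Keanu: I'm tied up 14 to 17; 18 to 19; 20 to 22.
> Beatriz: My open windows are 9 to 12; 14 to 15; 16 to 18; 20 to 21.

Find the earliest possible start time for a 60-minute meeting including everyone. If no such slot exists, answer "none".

09:00

Keanu free: 09:00-14:00, 17:00-18:00, 19:00-20:00 (invert busy blocks within the working day).
Beatriz free: 09:00-12:00, 14:00-15:00, 16:00-18:00, 20:00-21:00.
Keanu ∩ Beatriz: 09:00-12:00, 17:00-18:00.
The first common window of at least 60 minutes is 09:00-12:00, so the earliest start is 09:00.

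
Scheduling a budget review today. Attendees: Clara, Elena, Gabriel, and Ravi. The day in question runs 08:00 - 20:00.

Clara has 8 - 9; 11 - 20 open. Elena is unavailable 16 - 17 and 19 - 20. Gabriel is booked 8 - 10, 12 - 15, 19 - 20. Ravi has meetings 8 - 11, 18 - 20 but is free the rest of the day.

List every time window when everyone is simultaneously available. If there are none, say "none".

11:00-12:00, 15:00-16:00, 17:00-18:00

Clara free: 08:00-09:00, 11:00-20:00.
Elena free: 08:00-16:00, 17:00-19:00 (invert busy blocks within the working day).
Gabriel free: 10:00-12:00, 15:00-19:00 (invert busy blocks within the working day).
Ravi free: 11:00-18:00 (invert busy blocks within the working day).
Clara ∩ Elena: 08:00-09:00, 11:00-16:00, 17:00-19:00.
Clara ∩ Elena ∩ Gabriel: 11:00-12:00, 15:00-16:00, 17:00-19:00.
Clara ∩ Elena ∩ Gabriel ∩ Ravi: 11:00-12:00, 15:00-16:00, 17:00-18:00.
Those are the intersection windows.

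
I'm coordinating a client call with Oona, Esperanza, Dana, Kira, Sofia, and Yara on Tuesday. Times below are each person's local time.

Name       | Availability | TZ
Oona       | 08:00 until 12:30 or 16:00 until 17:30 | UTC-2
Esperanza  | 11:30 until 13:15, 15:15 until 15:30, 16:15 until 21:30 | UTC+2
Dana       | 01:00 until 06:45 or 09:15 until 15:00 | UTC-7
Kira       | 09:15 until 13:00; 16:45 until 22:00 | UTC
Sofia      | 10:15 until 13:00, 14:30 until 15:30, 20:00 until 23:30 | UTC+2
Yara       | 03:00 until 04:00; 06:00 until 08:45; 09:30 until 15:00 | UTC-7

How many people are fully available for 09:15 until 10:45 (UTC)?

3

Oona in UTC: 10:00-14:30, 18:00-19:30 (add 2h to convert from UTC-2).
Esperanza in UTC: 09:30-11:15, 13:15-13:30, 14:15-19:30 (subtract 2h to convert from UTC+2).
Dana in UTC: 08:00-13:45, 16:15-22:00 (add 7h to convert from UTC-7).
Kira in UTC: 09:15-13:00, 16:45-22:00.
Sofia in UTC: 08:15-11:00, 12:30-13:30, 18:00-21:30 (subtract 2h to convert from UTC+2).
Yara in UTC: 10:00-11:00, 13:00-15:45, 16:30-22:00 (add 7h to convert from UTC-7).
Dana, Kira, and Sofia can make the full 09:15-10:45 slot — that's 3.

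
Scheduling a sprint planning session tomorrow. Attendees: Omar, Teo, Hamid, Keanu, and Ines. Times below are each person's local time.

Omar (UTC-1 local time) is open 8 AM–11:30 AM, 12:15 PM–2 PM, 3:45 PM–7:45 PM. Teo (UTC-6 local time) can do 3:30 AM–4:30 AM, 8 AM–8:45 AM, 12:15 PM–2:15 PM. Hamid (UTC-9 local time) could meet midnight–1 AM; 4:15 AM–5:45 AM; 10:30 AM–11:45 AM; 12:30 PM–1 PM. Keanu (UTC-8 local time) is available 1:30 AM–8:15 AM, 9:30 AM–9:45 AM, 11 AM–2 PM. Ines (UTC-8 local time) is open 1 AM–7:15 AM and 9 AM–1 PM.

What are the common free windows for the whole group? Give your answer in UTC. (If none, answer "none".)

09:30-10:00, 14:00-14:45, 19:30-20:15

Omar in UTC: 09:00-12:30, 13:15-15:00, 16:45-20:45 (add 1h to convert from UTC-1).
Teo in UTC: 09:30-10:30, 14:00-14:45, 18:15-20:15 (add 6h to convert from UTC-6).
Hamid in UTC: 09:00-10:00, 13:15-14:45, 19:30-20:45, 21:30-22:00 (add 9h to convert from UTC-9).
Keanu in UTC: 09:30-16:15, 17:30-17:45, 19:00-22:00 (add 8h to convert from UTC-8).
Ines in UTC: 09:00-15:15, 17:00-21:00 (add 8h to convert from UTC-8).
Omar ∩ Teo: 09:30-10:30, 14:00-14:45, 18:15-20:15.
Omar ∩ Teo ∩ Hamid: 09:30-10:00, 14:00-14:45, 19:30-20:15.
Omar ∩ Teo ∩ Hamid ∩ Keanu: 09:30-10:00, 14:00-14:45, 19:30-20:15.
Omar ∩ Teo ∩ Hamid ∩ Keanu ∩ Ines: 09:30-10:00, 14:00-14:45, 19:30-20:15.
So the common availability across everyone is 09:30-10:00, 14:00-14:45, 19:30-20:15.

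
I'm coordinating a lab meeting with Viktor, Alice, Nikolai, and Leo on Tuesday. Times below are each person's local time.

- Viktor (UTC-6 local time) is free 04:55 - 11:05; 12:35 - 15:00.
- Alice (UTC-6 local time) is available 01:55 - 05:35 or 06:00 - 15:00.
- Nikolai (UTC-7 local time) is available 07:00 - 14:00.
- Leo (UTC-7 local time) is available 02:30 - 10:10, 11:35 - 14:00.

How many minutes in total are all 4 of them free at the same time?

330

Viktor in UTC: 10:55-17:05, 18:35-21:00 (add 6h to convert from UTC-6).
Alice in UTC: 07:55-11:35, 12:00-21:00 (add 6h to convert from UTC-6).
Nikolai in UTC: 14:00-21:00 (add 7h to convert from UTC-7).
Leo in UTC: 09:30-17:10, 18:35-21:00 (add 7h to convert from UTC-7).
Viktor ∩ Alice: 10:55-11:35, 12:00-17:05, 18:35-21:00.
Viktor ∩ Alice ∩ Nikolai: 14:00-17:05, 18:35-21:00.
Viktor ∩ Alice ∩ Nikolai ∩ Leo: 14:00-17:05, 18:35-21:00.
Those are the intersection windows.
Summing the common windows: 185 + 145 = 330 minutes.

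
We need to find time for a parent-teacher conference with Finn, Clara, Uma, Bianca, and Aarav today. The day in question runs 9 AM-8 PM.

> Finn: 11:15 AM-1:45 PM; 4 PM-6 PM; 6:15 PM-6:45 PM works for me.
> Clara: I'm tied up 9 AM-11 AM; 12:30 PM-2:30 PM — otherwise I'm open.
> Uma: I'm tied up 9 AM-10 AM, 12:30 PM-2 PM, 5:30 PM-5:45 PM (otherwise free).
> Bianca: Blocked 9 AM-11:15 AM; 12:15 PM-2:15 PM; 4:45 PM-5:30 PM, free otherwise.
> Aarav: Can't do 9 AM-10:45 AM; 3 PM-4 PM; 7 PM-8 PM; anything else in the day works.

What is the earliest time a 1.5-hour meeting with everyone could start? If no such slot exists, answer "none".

Finn free: 11:15-13:45, 16:00-18:00, 18:15-18:45.
Clara free: 11:00-12:30, 14:30-20:00 (invert busy blocks within the working day).
Uma free: 10:00-12:30, 14:00-17:30, 17:45-20:00 (invert busy blocks within the working day).
Bianca free: 11:15-12:15, 14:15-16:45, 17:30-20:00 (invert busy blocks within the working day).
Aarav free: 10:45-15:00, 16:00-19:00 (invert busy blocks within the working day).
Finn ∩ Clara: 11:15-12:30, 16:00-18:00, 18:15-18:45.
Finn ∩ Clara ∩ Uma: 11:15-12:30, 16:00-17:30, 17:45-18:00, 18:15-18:45.
Finn ∩ Clara ∩ Uma ∩ Bianca: 11:15-12:15, 16:00-16:45, 17:45-18:00, 18:15-18:45.
Finn ∩ Clara ∩ Uma ∩ Bianca ∩ Aarav: 11:15-12:15, 16:00-16:45, 17:45-18:00, 18:15-18:45.
No common window is at least 90 minutes long.

none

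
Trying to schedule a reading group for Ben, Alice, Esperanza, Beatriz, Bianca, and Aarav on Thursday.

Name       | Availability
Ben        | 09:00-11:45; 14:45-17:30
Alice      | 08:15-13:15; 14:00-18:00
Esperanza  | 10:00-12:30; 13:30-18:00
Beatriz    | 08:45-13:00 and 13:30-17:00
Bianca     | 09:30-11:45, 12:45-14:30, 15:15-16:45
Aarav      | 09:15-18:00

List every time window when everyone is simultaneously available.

Ben ∩ Alice: 09:00-11:45, 14:45-17:30.
Ben ∩ Alice ∩ Esperanza: 10:00-11:45, 14:45-17:30.
Ben ∩ Alice ∩ Esperanza ∩ Beatriz: 10:00-11:45, 14:45-17:00.
Ben ∩ Alice ∩ Esperanza ∩ Beatriz ∩ Bianca: 10:00-11:45, 15:15-16:45.
Ben ∩ Alice ∩ Esperanza ∩ Beatriz ∩ Bianca ∩ Aarav: 10:00-11:45, 15:15-16:45.

10:00-11:45, 15:15-16:45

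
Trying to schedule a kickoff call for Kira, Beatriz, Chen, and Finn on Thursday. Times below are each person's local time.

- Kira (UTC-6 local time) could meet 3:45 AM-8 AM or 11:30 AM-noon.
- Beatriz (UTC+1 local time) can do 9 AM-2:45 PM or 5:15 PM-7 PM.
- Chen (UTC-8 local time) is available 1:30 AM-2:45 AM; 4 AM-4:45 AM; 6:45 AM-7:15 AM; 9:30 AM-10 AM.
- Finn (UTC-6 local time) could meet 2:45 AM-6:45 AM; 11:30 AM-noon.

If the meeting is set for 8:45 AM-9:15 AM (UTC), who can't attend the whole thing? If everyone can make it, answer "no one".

Kira in UTC: 09:45-14:00, 17:30-18:00 (add 6h to convert from UTC-6).
Beatriz in UTC: 08:00-13:45, 16:15-18:00 (subtract 1h to convert from UTC+1).
Chen in UTC: 09:30-10:45, 12:00-12:45, 14:45-15:15, 17:30-18:00 (add 8h to convert from UTC-8).
Finn in UTC: 08:45-12:45, 17:30-18:00 (add 6h to convert from UTC-6).
Kira: not fully free for 08:45-09:15. Beatriz: free for 08:45-09:15. Chen: not fully free for 08:45-09:15. Finn: free for 08:45-09:15.

Chen, Kira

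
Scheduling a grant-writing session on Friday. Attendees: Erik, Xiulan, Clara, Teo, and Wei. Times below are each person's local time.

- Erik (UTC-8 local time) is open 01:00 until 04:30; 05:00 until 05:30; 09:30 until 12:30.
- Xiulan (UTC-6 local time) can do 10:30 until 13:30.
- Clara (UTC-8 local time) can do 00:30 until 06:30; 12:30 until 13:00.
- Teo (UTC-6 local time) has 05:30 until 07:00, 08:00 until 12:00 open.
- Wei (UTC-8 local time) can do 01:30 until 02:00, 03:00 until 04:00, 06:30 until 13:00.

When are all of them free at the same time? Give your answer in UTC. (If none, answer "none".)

Erik in UTC: 09:00-12:30, 13:00-13:30, 17:30-20:30 (add 8h to convert from UTC-8).
Xiulan in UTC: 16:30-19:30 (add 6h to convert from UTC-6).
Clara in UTC: 08:30-14:30, 20:30-21:00 (add 8h to convert from UTC-8).
Teo in UTC: 11:30-13:00, 14:00-18:00 (add 6h to convert from UTC-6).
Wei in UTC: 09:30-10:00, 11:00-12:00, 14:30-21:00 (add 8h to convert from UTC-8).
Erik ∩ Xiulan: 17:30-19:30.
Erik ∩ Xiulan ∩ Clara: ∅.
Erik ∩ Xiulan ∩ Clara ∩ Teo: ∅.
Erik ∩ Xiulan ∩ Clara ∩ Teo ∩ Wei: ∅.
There is no time when everyone is free.

none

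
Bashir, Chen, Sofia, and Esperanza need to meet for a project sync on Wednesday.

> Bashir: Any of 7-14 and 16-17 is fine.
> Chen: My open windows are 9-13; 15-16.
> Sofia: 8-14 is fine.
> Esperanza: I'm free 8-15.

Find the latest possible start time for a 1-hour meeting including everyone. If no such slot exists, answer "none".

12:00

Bashir ∩ Chen: 09:00-13:00.
Bashir ∩ Chen ∩ Sofia: 09:00-13:00.
Bashir ∩ Chen ∩ Sofia ∩ Esperanza: 09:00-13:00.
The last common window of at least 60 minutes is 09:00-13:00; a 60-minute meeting can start as late as 12:00 and still end by 13:00.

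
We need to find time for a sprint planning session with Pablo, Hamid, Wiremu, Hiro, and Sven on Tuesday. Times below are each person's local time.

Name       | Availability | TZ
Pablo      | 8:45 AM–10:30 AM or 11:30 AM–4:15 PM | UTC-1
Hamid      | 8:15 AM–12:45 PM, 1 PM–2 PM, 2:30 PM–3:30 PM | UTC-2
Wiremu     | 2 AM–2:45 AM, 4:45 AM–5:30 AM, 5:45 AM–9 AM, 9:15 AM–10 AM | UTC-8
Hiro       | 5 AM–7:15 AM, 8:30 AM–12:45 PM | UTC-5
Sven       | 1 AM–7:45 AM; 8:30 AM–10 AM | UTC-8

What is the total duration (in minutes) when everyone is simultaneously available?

Pablo in UTC: 09:45-11:30, 12:30-17:15 (add 1h to convert from UTC-1).
Hamid in UTC: 10:15-14:45, 15:00-16:00, 16:30-17:30 (add 2h to convert from UTC-2).
Wiremu in UTC: 10:00-10:45, 12:45-13:30, 13:45-17:00, 17:15-18:00 (add 8h to convert from UTC-8).
Hiro in UTC: 10:00-12:15, 13:30-17:45 (add 5h to convert from UTC-5).
Sven in UTC: 09:00-15:45, 16:30-18:00 (add 8h to convert from UTC-8).
Pablo ∩ Hamid: 10:15-11:30, 12:30-14:45, 15:00-16:00, 16:30-17:15.
Pablo ∩ Hamid ∩ Wiremu: 10:15-10:45, 12:45-13:30, 13:45-14:45, 15:00-16:00, 16:30-17:00.
Pablo ∩ Hamid ∩ Wiremu ∩ Hiro: 10:15-10:45, 13:45-14:45, 15:00-16:00, 16:30-17:00.
Pablo ∩ Hamid ∩ Wiremu ∩ Hiro ∩ Sven: 10:15-10:45, 13:45-14:45, 15:00-15:45, 16:30-17:00.
So the common availability across everyone is 10:15-10:45, 13:45-14:45, 15:00-15:45, 16:30-17:00.
Summing the common windows: 30 + 60 + 45 + 30 = 165 minutes.

165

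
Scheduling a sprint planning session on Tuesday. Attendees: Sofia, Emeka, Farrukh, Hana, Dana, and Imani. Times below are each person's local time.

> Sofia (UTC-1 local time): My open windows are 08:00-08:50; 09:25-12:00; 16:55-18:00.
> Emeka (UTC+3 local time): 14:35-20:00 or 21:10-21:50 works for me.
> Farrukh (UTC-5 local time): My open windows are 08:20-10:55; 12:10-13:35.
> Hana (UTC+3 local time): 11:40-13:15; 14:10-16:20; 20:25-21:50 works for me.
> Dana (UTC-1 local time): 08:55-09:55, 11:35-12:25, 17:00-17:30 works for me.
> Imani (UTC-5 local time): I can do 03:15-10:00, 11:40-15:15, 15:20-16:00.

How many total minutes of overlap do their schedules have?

Sofia in UTC: 09:00-09:50, 10:25-13:00, 17:55-19:00 (add 1h to convert from UTC-1).
Emeka in UTC: 11:35-17:00, 18:10-18:50 (subtract 3h to convert from UTC+3).
Farrukh in UTC: 13:20-15:55, 17:10-18:35 (add 5h to convert from UTC-5).
Hana in UTC: 08:40-10:15, 11:10-13:20, 17:25-18:50 (subtract 3h to convert from UTC+3).
Dana in UTC: 09:55-10:55, 12:35-13:25, 18:00-18:30 (add 1h to convert from UTC-1).
Imani in UTC: 08:15-15:00, 16:40-20:15, 20:20-21:00 (add 5h to convert from UTC-5).
Sofia ∩ Emeka: 11:35-13:00, 18:10-18:50.
Sofia ∩ Emeka ∩ Farrukh: 18:10-18:35.
Sofia ∩ Emeka ∩ Farrukh ∩ Hana: 18:10-18:35.
Sofia ∩ Emeka ∩ Farrukh ∩ Hana ∩ Dana: 18:10-18:30.
Sofia ∩ Emeka ∩ Farrukh ∩ Hana ∩ Dana ∩ Imani: 18:10-18:30.
That's a single block of 20 minutes.

20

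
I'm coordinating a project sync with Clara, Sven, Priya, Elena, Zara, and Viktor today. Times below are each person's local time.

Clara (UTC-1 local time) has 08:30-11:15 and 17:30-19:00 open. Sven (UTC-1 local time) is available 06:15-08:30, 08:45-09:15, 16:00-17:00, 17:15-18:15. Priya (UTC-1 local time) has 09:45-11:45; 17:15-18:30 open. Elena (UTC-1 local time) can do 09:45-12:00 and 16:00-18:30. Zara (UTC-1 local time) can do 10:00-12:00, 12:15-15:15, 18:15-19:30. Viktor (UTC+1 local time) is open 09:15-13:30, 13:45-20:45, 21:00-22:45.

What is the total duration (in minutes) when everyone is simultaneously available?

0

Clara in UTC: 09:30-12:15, 18:30-20:00 (add 1h to convert from UTC-1).
Sven in UTC: 07:15-09:30, 09:45-10:15, 17:00-18:00, 18:15-19:15 (add 1h to convert from UTC-1).
Priya in UTC: 10:45-12:45, 18:15-19:30 (add 1h to convert from UTC-1).
Elena in UTC: 10:45-13:00, 17:00-19:30 (add 1h to convert from UTC-1).
Zara in UTC: 11:00-13:00, 13:15-16:15, 19:15-20:30 (add 1h to convert from UTC-1).
Viktor in UTC: 08:15-12:30, 12:45-19:45, 20:00-21:45 (subtract 1h to convert from UTC+1).
Clara ∩ Sven: 09:45-10:15, 18:30-19:15.
Clara ∩ Sven ∩ Priya: 18:30-19:15.
Clara ∩ Sven ∩ Priya ∩ Elena: 18:30-19:15.
Clara ∩ Sven ∩ Priya ∩ Elena ∩ Zara: ∅.
Clara ∩ Sven ∩ Priya ∩ Elena ∩ Zara ∩ Viktor: ∅.
There is no time when everyone is free.
There is no common window, so the total is 0 minutes.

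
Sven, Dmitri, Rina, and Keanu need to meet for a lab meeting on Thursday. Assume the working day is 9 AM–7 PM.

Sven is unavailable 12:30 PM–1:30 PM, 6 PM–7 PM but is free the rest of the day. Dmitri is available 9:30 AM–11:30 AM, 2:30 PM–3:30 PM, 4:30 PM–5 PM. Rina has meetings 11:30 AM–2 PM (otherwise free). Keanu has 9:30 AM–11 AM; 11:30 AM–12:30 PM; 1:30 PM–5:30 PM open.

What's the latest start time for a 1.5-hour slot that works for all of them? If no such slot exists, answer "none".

09:30

Sven free: 09:00-12:30, 13:30-18:00 (invert busy blocks within the working day).
Dmitri free: 09:30-11:30, 14:30-15:30, 16:30-17:00.
Rina free: 09:00-11:30, 14:00-19:00 (invert busy blocks within the working day).
Keanu free: 09:30-11:00, 11:30-12:30, 13:30-17:30.
Sven ∩ Dmitri: 09:30-11:30, 14:30-15:30, 16:30-17:00.
Sven ∩ Dmitri ∩ Rina: 09:30-11:30, 14:30-15:30, 16:30-17:00.
Sven ∩ Dmitri ∩ Rina ∩ Keanu: 09:30-11:00, 14:30-15:30, 16:30-17:00.
The last common window of at least 90 minutes is 09:30-11:00; a 90-minute meeting can start as late as 09:30 and still end by 11:00.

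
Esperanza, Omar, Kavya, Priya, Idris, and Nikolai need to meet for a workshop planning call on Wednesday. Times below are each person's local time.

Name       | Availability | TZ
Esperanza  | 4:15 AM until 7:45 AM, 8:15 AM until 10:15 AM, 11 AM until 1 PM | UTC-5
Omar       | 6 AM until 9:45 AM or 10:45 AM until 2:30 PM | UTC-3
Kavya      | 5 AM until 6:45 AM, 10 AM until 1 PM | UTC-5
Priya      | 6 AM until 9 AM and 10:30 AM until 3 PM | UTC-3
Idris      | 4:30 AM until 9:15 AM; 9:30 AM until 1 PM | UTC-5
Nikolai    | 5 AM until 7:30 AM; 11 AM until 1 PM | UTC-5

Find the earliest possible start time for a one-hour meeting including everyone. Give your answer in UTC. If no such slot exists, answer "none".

10:00

Esperanza in UTC: 09:15-12:45, 13:15-15:15, 16:00-18:00 (add 5h to convert from UTC-5).
Omar in UTC: 09:00-12:45, 13:45-17:30 (add 3h to convert from UTC-3).
Kavya in UTC: 10:00-11:45, 15:00-18:00 (add 5h to convert from UTC-5).
Priya in UTC: 09:00-12:00, 13:30-18:00 (add 3h to convert from UTC-3).
Idris in UTC: 09:30-14:15, 14:30-18:00 (add 5h to convert from UTC-5).
Nikolai in UTC: 10:00-12:30, 16:00-18:00 (add 5h to convert from UTC-5).
Esperanza ∩ Omar: 09:15-12:45, 13:45-15:15, 16:00-17:30.
Esperanza ∩ Omar ∩ Kavya: 10:00-11:45, 15:00-15:15, 16:00-17:30.
Esperanza ∩ Omar ∩ Kavya ∩ Priya: 10:00-11:45, 15:00-15:15, 16:00-17:30.
Esperanza ∩ Omar ∩ Kavya ∩ Priya ∩ Idris: 10:00-11:45, 15:00-15:15, 16:00-17:30.
Esperanza ∩ Omar ∩ Kavya ∩ Priya ∩ Idris ∩ Nikolai: 10:00-11:45, 16:00-17:30.
So the common availability across everyone is 10:00-11:45, 16:00-17:30.
The first common window of at least 60 minutes is 10:00-11:45, so the earliest start is 10:00.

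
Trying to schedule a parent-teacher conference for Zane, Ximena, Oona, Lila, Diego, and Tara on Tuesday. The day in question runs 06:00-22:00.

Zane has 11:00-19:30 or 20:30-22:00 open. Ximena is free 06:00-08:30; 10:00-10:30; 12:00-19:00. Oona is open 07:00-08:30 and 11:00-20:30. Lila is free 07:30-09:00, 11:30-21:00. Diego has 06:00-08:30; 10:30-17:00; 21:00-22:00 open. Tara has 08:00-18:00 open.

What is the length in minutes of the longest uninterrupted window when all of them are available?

300

Zane ∩ Ximena: 12:00-19:00.
Zane ∩ Ximena ∩ Oona: 12:00-19:00.
Zane ∩ Ximena ∩ Oona ∩ Lila: 12:00-19:00.
Zane ∩ Ximena ∩ Oona ∩ Lila ∩ Diego: 12:00-17:00.
Zane ∩ Ximena ∩ Oona ∩ Lila ∩ Diego ∩ Tara: 12:00-17:00.
The longest is 12:00-17:00 at 300 minutes.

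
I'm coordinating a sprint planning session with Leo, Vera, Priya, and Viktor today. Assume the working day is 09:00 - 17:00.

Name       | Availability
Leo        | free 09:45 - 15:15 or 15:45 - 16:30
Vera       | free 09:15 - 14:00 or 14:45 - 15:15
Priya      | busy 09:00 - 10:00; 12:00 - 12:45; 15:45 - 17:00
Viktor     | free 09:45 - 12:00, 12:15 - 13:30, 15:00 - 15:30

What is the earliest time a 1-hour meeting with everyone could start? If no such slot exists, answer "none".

Leo free: 09:45-15:15, 15:45-16:30.
Vera free: 09:15-14:00, 14:45-15:15.
Priya free: 10:00-12:00, 12:45-15:45 (invert busy blocks within the working day).
Viktor free: 09:45-12:00, 12:15-13:30, 15:00-15:30.
Leo ∩ Vera: 09:45-14:00, 14:45-15:15.
Leo ∩ Vera ∩ Priya: 10:00-12:00, 12:45-14:00, 14:45-15:15.
Leo ∩ Vera ∩ Priya ∩ Viktor: 10:00-12:00, 12:45-13:30, 15:00-15:15.
So the common availability across everyone is 10:00-12:00, 12:45-13:30, 15:00-15:15.
The first common window of at least 60 minutes is 10:00-12:00, so the earliest start is 10:00.

10:00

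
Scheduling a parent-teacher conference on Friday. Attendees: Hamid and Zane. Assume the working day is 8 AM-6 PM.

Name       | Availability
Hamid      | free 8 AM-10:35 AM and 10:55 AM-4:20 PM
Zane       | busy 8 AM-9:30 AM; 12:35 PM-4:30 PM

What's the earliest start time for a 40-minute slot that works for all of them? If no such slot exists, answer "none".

09:30

Hamid free: 08:00-10:35, 10:55-16:20.
Zane free: 09:30-12:35, 16:30-18:00 (invert busy blocks within the working day).
Hamid ∩ Zane: 09:30-10:35, 10:55-12:35.
So the common availability across everyone is 09:30-10:35, 10:55-12:35.
The first common window of at least 40 minutes is 09:30-10:35, so the earliest start is 09:30.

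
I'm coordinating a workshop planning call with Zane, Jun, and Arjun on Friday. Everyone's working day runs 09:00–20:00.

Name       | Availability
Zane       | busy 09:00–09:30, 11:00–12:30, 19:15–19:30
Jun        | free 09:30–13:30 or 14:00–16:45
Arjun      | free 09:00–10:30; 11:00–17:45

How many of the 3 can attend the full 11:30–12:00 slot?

2

Zane free: 09:30-11:00, 12:30-19:15, 19:30-20:00 (invert busy blocks within the working day).
Jun free: 09:30-13:30, 14:00-16:45.
Arjun free: 09:00-10:30, 11:00-17:45.
Jun and Arjun can make the full 11:30-12:00 slot — that's 2.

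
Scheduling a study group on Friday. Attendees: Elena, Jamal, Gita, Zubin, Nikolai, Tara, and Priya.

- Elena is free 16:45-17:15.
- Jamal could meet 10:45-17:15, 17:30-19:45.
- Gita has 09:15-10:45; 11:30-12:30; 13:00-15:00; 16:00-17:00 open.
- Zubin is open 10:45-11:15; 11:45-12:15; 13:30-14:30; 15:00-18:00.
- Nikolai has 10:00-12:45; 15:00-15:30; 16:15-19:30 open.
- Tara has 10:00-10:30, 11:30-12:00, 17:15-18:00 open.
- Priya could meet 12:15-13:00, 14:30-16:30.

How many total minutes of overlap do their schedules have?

Elena ∩ Jamal: 16:45-17:15.
Elena ∩ Jamal ∩ Gita: 16:45-17:00.
Elena ∩ Jamal ∩ Gita ∩ Zubin: 16:45-17:00.
Elena ∩ Jamal ∩ Gita ∩ Zubin ∩ Nikolai: 16:45-17:00.
Elena ∩ Jamal ∩ Gita ∩ Zubin ∩ Nikolai ∩ Tara: ∅.
Elena ∩ Jamal ∩ Gita ∩ Zubin ∩ Nikolai ∩ Tara ∩ Priya: ∅.
There is no time when everyone is free.
There is no common window, so the total is 0 minutes.

0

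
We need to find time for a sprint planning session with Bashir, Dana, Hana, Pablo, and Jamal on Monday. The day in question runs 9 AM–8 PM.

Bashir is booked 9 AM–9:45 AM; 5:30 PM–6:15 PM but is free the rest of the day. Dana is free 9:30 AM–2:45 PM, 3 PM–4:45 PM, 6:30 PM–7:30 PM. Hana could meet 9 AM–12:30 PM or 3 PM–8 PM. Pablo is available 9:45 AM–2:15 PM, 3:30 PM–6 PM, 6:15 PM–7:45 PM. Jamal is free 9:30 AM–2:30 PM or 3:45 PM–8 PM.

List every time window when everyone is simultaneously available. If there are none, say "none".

09:45-12:30, 15:45-16:45, 18:30-19:30

Bashir free: 09:45-17:30, 18:15-20:00 (invert busy blocks within the working day).
Dana free: 09:30-14:45, 15:00-16:45, 18:30-19:30.
Hana free: 09:00-12:30, 15:00-20:00.
Pablo free: 09:45-14:15, 15:30-18:00, 18:15-19:45.
Jamal free: 09:30-14:30, 15:45-20:00.
Bashir ∩ Dana: 09:45-14:45, 15:00-16:45, 18:30-19:30.
Bashir ∩ Dana ∩ Hana: 09:45-12:30, 15:00-16:45, 18:30-19:30.
Bashir ∩ Dana ∩ Hana ∩ Pablo: 09:45-12:30, 15:30-16:45, 18:30-19:30.
Bashir ∩ Dana ∩ Hana ∩ Pablo ∩ Jamal: 09:45-12:30, 15:45-16:45, 18:30-19:30.
So the common availability across everyone is 09:45-12:30, 15:45-16:45, 18:30-19:30.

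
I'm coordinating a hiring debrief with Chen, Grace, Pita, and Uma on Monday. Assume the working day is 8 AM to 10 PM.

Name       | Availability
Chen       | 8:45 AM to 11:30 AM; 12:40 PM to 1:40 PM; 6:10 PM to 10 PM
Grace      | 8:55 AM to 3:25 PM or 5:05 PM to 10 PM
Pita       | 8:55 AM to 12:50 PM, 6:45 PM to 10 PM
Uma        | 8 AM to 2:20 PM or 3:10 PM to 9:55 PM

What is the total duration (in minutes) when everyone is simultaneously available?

Chen ∩ Grace: 08:55-11:30, 12:40-13:40, 18:10-22:00.
Chen ∩ Grace ∩ Pita: 08:55-11:30, 12:40-12:50, 18:45-22:00.
Chen ∩ Grace ∩ Pita ∩ Uma: 08:55-11:30, 12:40-12:50, 18:45-21:55.
Those are the intersection windows.
Summing the common windows: 155 + 10 + 190 = 355 minutes.

355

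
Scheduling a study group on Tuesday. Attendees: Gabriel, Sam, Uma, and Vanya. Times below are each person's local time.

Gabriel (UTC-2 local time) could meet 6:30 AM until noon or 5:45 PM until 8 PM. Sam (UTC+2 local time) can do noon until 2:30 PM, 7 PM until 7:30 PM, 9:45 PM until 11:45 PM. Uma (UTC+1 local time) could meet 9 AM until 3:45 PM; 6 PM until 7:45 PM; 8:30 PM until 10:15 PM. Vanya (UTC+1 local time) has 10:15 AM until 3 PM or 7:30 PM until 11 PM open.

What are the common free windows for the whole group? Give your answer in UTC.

Gabriel in UTC: 08:30-14:00, 19:45-22:00 (add 2h to convert from UTC-2).
Sam in UTC: 10:00-12:30, 17:00-17:30, 19:45-21:45 (subtract 2h to convert from UTC+2).
Uma in UTC: 08:00-14:45, 17:00-18:45, 19:30-21:15 (subtract 1h to convert from UTC+1).
Vanya in UTC: 09:15-14:00, 18:30-22:00 (subtract 1h to convert from UTC+1).
Gabriel ∩ Sam: 10:00-12:30, 19:45-21:45.
Gabriel ∩ Sam ∩ Uma: 10:00-12:30, 19:45-21:15.
Gabriel ∩ Sam ∩ Uma ∩ Vanya: 10:00-12:30, 19:45-21:15.

10:00-12:30, 19:45-21:15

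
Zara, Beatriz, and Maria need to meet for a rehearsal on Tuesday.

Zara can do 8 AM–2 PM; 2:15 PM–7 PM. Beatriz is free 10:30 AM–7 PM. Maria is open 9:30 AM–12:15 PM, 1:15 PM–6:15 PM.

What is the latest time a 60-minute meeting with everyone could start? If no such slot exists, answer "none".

Zara ∩ Beatriz: 10:30-14:00, 14:15-19:00.
Zara ∩ Beatriz ∩ Maria: 10:30-12:15, 13:15-14:00, 14:15-18:15.
The last common window of at least 60 minutes is 14:15-18:15; a 60-minute meeting can start as late as 17:15 and still end by 18:15.

17:15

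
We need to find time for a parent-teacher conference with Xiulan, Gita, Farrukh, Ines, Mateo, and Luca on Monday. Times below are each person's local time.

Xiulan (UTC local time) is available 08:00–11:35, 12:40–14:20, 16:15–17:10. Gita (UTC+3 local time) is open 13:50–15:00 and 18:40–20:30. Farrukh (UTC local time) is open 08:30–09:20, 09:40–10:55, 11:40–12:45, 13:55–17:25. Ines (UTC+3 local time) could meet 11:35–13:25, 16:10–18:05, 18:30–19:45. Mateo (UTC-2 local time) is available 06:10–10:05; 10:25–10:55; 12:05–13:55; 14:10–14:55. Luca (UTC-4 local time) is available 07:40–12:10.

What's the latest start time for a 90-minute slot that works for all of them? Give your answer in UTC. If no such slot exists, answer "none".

Xiulan in UTC: 08:00-11:35, 12:40-14:20, 16:15-17:10.
Gita in UTC: 10:50-12:00, 15:40-17:30 (subtract 3h to convert from UTC+3).
Farrukh in UTC: 08:30-09:20, 09:40-10:55, 11:40-12:45, 13:55-17:25.
Ines in UTC: 08:35-10:25, 13:10-15:05, 15:30-16:45 (subtract 3h to convert from UTC+3).
Mateo in UTC: 08:10-12:05, 12:25-12:55, 14:05-15:55, 16:10-16:55 (add 2h to convert from UTC-2).
Luca in UTC: 11:40-16:10 (add 4h to convert from UTC-4).
Xiulan ∩ Gita: 10:50-11:35, 16:15-17:10.
Xiulan ∩ Gita ∩ Farrukh: 10:50-10:55, 16:15-17:10.
Xiulan ∩ Gita ∩ Farrukh ∩ Ines: 16:15-16:45.
Xiulan ∩ Gita ∩ Farrukh ∩ Ines ∩ Mateo: 16:15-16:45.
Xiulan ∩ Gita ∩ Farrukh ∩ Ines ∩ Mateo ∩ Luca: ∅.
There is no time when everyone is free.
No common window is at least 90 minutes long.

none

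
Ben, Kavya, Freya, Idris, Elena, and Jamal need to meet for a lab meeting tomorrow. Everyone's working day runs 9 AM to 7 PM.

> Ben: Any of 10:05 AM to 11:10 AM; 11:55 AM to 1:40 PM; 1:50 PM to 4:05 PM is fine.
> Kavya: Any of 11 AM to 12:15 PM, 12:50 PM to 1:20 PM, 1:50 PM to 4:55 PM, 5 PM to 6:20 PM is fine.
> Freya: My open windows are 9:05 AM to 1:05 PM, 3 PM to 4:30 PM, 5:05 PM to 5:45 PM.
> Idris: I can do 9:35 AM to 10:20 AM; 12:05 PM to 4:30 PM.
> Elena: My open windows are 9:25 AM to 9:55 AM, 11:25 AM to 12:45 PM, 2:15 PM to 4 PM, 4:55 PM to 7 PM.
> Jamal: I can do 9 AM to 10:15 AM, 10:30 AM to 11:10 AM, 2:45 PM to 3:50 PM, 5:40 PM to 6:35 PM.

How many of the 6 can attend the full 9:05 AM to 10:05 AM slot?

2

Freya and Jamal can make the full 09:05-10:05 slot — that's 2.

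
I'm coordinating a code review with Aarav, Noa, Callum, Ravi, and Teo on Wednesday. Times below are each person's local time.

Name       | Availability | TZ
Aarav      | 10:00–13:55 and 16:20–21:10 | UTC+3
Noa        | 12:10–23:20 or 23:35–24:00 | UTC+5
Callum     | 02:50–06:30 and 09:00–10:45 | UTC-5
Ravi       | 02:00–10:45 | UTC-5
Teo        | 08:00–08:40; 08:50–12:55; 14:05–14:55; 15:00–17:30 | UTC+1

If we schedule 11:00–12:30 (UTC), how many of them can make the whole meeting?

2

Aarav in UTC: 07:00-10:55, 13:20-18:10 (subtract 3h to convert from UTC+3).
Noa in UTC: 07:10-18:20, 18:35-19:00 (subtract 5h to convert from UTC+5).
Callum in UTC: 07:50-11:30, 14:00-15:45 (add 5h to convert from UTC-5).
Ravi in UTC: 07:00-15:45 (add 5h to convert from UTC-5).
Teo in UTC: 07:00-07:40, 07:50-11:55, 13:05-13:55, 14:00-16:30 (subtract 1h to convert from UTC+1).
Noa and Ravi can make the full 11:00-12:30 slot — that's 2.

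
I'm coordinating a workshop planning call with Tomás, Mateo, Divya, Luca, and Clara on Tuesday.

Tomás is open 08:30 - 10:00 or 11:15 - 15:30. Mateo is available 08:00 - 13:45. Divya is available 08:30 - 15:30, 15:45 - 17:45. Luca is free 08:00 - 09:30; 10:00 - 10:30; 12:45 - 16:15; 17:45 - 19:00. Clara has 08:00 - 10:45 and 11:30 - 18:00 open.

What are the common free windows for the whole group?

08:30-09:30, 12:45-13:45

Tomás ∩ Mateo: 08:30-10:00, 11:15-13:45.
Tomás ∩ Mateo ∩ Divya: 08:30-10:00, 11:15-13:45.
Tomás ∩ Mateo ∩ Divya ∩ Luca: 08:30-09:30, 12:45-13:45.
Tomás ∩ Mateo ∩ Divya ∩ Luca ∩ Clara: 08:30-09:30, 12:45-13:45.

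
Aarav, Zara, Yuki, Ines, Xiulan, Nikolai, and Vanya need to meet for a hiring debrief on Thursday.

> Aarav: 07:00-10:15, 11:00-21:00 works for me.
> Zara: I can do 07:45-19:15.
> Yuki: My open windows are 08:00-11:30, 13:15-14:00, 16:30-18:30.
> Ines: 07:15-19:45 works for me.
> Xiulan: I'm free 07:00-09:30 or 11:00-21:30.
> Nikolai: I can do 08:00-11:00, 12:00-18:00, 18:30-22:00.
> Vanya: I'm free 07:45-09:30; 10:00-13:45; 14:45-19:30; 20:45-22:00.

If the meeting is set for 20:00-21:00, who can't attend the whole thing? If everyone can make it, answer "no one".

Ines, Vanya, Yuki, Zara

Aarav: free for 20:00-21:00. Zara: not fully free for 20:00-21:00. Yuki: not fully free for 20:00-21:00. Ines: not fully free for 20:00-21:00. Xiulan: free for 20:00-21:00. Nikolai: free for 20:00-21:00. Vanya: not fully free for 20:00-21:00.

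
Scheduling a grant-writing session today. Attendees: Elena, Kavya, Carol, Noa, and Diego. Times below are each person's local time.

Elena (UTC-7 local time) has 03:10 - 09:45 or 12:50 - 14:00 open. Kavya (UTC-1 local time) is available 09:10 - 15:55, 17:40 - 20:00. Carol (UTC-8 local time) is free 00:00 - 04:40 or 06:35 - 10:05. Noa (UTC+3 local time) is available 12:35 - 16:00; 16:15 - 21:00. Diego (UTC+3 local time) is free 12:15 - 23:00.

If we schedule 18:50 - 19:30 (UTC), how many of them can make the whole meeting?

2

Elena in UTC: 10:10-16:45, 19:50-21:00 (add 7h to convert from UTC-7).
Kavya in UTC: 10:10-16:55, 18:40-21:00 (add 1h to convert from UTC-1).
Carol in UTC: 08:00-12:40, 14:35-18:05 (add 8h to convert from UTC-8).
Noa in UTC: 09:35-13:00, 13:15-18:00 (subtract 3h to convert from UTC+3).
Diego in UTC: 09:15-20:00 (subtract 3h to convert from UTC+3).
Kavya and Diego can make the full 18:50-19:30 slot — that's 2.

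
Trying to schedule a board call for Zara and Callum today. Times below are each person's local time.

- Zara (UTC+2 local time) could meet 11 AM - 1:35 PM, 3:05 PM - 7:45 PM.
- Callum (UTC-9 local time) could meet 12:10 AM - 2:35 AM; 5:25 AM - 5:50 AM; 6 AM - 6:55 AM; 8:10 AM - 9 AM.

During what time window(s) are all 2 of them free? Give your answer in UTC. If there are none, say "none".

09:10-11:35, 14:25-14:50, 15:00-15:55, 17:10-17:45

Zara in UTC: 09:00-11:35, 13:05-17:45 (subtract 2h to convert from UTC+2).
Callum in UTC: 09:10-11:35, 14:25-14:50, 15:00-15:55, 17:10-18:00 (add 9h to convert from UTC-9).
Zara ∩ Callum: 09:10-11:35, 14:25-14:50, 15:00-15:55, 17:10-17:45.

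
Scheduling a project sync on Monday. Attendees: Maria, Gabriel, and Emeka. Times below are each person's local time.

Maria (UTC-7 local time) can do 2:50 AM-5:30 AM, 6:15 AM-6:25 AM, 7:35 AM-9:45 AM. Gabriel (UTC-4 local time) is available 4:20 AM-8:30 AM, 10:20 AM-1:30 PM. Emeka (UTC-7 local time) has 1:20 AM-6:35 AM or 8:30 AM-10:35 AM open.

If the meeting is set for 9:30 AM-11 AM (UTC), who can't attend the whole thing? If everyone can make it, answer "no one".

Maria

Maria in UTC: 09:50-12:30, 13:15-13:25, 14:35-16:45 (add 7h to convert from UTC-7).
Gabriel in UTC: 08:20-12:30, 14:20-17:30 (add 4h to convert from UTC-4).
Emeka in UTC: 08:20-13:35, 15:30-17:35 (add 7h to convert from UTC-7).
Maria: not fully free for 09:30-11:00. Gabriel: free for 09:30-11:00. Emeka: free for 09:30-11:00.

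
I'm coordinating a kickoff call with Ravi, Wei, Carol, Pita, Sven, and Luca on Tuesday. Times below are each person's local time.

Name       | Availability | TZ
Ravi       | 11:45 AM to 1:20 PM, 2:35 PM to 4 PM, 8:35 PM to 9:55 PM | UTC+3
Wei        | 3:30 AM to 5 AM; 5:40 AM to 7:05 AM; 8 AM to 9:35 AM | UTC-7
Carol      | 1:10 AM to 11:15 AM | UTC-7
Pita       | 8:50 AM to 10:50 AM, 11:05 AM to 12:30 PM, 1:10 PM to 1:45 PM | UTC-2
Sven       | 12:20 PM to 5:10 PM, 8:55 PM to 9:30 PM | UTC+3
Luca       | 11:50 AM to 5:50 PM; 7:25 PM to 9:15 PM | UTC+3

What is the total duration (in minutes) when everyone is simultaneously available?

Ravi in UTC: 08:45-10:20, 11:35-13:00, 17:35-18:55 (subtract 3h to convert from UTC+3).
Wei in UTC: 10:30-12:00, 12:40-14:05, 15:00-16:35 (add 7h to convert from UTC-7).
Carol in UTC: 08:10-18:15 (add 7h to convert from UTC-7).
Pita in UTC: 10:50-12:50, 13:05-14:30, 15:10-15:45 (add 2h to convert from UTC-2).
Sven in UTC: 09:20-14:10, 17:55-18:30 (subtract 3h to convert from UTC+3).
Luca in UTC: 08:50-14:50, 16:25-18:15 (subtract 3h to convert from UTC+3).
Ravi ∩ Wei: 11:35-12:00, 12:40-13:00.
Ravi ∩ Wei ∩ Carol: 11:35-12:00, 12:40-13:00.
Ravi ∩ Wei ∩ Carol ∩ Pita: 11:35-12:00, 12:40-12:50.
Ravi ∩ Wei ∩ Carol ∩ Pita ∩ Sven: 11:35-12:00, 12:40-12:50.
Ravi ∩ Wei ∩ Carol ∩ Pita ∩ Sven ∩ Luca: 11:35-12:00, 12:40-12:50.
Summing the common windows: 25 + 10 = 35 minutes.

35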